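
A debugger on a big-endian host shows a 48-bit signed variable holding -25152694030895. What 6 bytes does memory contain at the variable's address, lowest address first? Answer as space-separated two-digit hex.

E9 1F AE 9B 6D D1

Two's complement of -25152694030895 in 48 bits: 25152694030895 = 0x16E05164922F; invert → 0xE91FAE9B6DD0; add 1 → 0xE91FAE9B6DD1.
Split into bytes (most-significant first): E9 1F AE 9B 6D D1.
Big-endian: lowest address holds the most-significant byte.
So the memory order matches the most-significant-first order: E9 1F AE 9B 6D D1.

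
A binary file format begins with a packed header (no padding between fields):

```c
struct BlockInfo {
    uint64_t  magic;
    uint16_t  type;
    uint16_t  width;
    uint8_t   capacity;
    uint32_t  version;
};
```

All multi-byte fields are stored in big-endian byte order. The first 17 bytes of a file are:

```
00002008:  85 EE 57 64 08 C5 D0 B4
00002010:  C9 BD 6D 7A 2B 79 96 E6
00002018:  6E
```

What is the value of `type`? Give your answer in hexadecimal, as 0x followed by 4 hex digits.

`type` follows `magic` (8 bytes), so it starts at byte offset 8 and occupies 2 bytes.
Bytes at offsets 8..9: C9 BD.
Big-endian stores the most-significant byte at the lowest address.
The bytes are already most-significant first: 0xC9BD.

0xC9BD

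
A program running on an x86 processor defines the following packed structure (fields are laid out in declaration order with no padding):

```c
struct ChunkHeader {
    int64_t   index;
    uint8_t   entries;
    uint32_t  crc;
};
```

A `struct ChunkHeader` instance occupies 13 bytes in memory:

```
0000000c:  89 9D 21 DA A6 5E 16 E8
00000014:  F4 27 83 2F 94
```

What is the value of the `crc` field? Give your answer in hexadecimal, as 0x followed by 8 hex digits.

`crc` follows `index` (8 B), `entries` (1 B), so it starts at offset 8 + 1 = 9 and occupies 4 bytes.
Bytes at offsets 9..12: 27 83 2F 94.
In little-endian order the low byte comes first in memory.
Reassemble most-significant byte first: 94 2F 83 27 → 0x942F8327.

0x942F8327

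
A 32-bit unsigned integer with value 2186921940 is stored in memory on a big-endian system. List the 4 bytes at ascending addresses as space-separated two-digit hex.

2186921940 in hexadecimal, padded to 32 bits, is 0x8259C7D4.
Split into bytes (most-significant first): 82 59 C7 D4.
Big-endian: lowest address holds the most-significant byte.
So the memory order matches the most-significant-first order: 82 59 C7 D4.

82 59 C7 D4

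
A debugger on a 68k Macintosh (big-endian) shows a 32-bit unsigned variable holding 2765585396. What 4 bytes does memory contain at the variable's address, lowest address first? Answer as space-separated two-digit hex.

A4 D7 7B F4

2765585396 in hexadecimal, padded to 32 bits, is 0xA4D77BF4.
Split into bytes (most-significant first): A4 D7 7B F4.
In big-endian order the high byte comes first in memory.
So the memory order matches the most-significant-first order: A4 D7 7B F4.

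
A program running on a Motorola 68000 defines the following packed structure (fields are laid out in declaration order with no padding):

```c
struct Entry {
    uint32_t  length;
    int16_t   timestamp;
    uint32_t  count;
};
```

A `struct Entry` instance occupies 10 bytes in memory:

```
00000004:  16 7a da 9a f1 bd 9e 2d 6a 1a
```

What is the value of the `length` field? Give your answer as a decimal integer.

`length` is the first field, at byte offset 0, occupying 4 bytes.
Bytes at offsets 0..3: 16 7A DA 9A.
Big-endian: lowest address holds the most-significant byte.
The bytes are already most-significant first: 0x167ADA9A.
0x167ADA9A = 377150106.

377150106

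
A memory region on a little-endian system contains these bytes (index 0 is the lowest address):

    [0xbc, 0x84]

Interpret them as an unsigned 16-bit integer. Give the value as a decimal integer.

33980

Little-endian: lowest address holds the least-significant byte.
Reassemble most-significant byte first: 84 BC → 0x84BC.
0x84BC = 33980.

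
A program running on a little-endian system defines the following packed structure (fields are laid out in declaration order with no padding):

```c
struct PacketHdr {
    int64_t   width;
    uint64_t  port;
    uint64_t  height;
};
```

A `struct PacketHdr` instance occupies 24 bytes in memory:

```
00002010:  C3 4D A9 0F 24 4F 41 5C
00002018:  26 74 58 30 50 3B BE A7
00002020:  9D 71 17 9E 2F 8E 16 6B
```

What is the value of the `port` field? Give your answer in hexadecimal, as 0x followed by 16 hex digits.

`port` follows `width` (8 bytes), so it starts at byte offset 8 and occupies 8 bytes.
Bytes at offsets 8..15: 26 74 58 30 50 3B BE A7.
Little-endian stores the least-significant byte at the lowest address.
Reassemble most-significant byte first: A7 BE 3B 50 30 58 74 26 → 0xA7BE3B5030587426.

0xA7BE3B5030587426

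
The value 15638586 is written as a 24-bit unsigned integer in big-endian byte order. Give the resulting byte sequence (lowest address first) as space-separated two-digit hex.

15638586 in hexadecimal, padded to 24 bits, is 0xEEA03A.
Split into bytes (most-significant first): EE A0 3A.
Big-endian: lowest address holds the most-significant byte.
So the memory order matches the most-significant-first order: EE A0 3A.

EE A0 3A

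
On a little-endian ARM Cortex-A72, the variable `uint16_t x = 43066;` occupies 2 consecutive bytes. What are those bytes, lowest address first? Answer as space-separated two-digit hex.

43066 in hexadecimal, padded to 16 bits, is 0xA83A.
Split into bytes (most-significant first): A8 3A.
Little-endian: lowest address holds the least-significant byte.
So at ascending addresses the bytes are 3A A8.

3A A8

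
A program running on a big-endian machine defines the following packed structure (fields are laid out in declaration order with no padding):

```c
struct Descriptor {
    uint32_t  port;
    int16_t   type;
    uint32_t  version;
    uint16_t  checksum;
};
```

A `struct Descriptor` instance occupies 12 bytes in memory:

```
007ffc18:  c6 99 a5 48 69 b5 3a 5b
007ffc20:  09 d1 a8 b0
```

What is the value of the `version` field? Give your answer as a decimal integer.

979044817

`version` follows `port` (4 B), `type` (2 B), so it starts at offset 4 + 2 = 6 and occupies 4 bytes.
Bytes at offsets 6..9: 3A 5B 09 D1.
Big-endian stores the most-significant byte at the lowest address.
The bytes are already most-significant first: 0x3A5B09D1.
0x3A5B09D1 = 979044817.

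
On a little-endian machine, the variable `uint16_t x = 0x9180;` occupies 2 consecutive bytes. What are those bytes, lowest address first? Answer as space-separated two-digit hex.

80 91

Split into bytes (most-significant first): 91 80.
Little-endian: lowest address holds the least-significant byte.
So at ascending addresses the bytes are 80 91.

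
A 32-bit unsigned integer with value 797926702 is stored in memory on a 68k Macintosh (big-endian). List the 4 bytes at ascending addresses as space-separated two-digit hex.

797926702 in hexadecimal, padded to 32 bits, is 0x2F8F652E.
Split into bytes (most-significant first): 2F 8F 65 2E.
Big-endian stores the most-significant byte at the lowest address.
So the memory order matches the most-significant-first order: 2F 8F 65 2E.

2F 8F 65 2E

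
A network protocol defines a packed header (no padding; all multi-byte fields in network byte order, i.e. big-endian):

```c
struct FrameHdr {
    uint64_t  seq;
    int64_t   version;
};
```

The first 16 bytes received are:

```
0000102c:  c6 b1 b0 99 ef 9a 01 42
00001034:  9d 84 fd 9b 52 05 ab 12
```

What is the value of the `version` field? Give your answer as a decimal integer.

`version` follows `seq` (8 bytes), so it starts at byte offset 8 and occupies 8 bytes.
Bytes at offsets 8..15: 9D 84 FD 9B 52 05 AB 12.
Big-endian stores the most-significant byte at the lowest address.
The bytes are already most-significant first: 0x9D84FD9B5205AB12.
Top bit is set, so as a signed 64-bit value this is 0x9D84FD9B5205AB12 − 2^64 = -7096268269291197678.

-7096268269291197678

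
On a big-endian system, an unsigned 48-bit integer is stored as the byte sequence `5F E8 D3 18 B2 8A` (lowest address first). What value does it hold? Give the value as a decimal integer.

105453578662538

Big-endian stores the most-significant byte at the lowest address.
The bytes are already most-significant first: 0x5FE8D318B28A.
0x5FE8D318B28A = 105453578662538.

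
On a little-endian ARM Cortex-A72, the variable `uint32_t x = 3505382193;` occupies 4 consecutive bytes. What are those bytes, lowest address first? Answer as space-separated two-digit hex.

3505382193 in hexadecimal, padded to 32 bits, is 0xD0EFE331.
Split into bytes (most-significant first): D0 EF E3 31.
Little-endian: lowest address holds the least-significant byte.
So at ascending addresses the bytes are 31 E3 EF D0.

31 E3 EF D0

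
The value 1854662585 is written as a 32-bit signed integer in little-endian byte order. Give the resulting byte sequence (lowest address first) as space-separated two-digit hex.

B9 E7 8B 6E

1854662585 in hexadecimal, padded to 32 bits, is 0x6E8BE7B9.
Split into bytes (most-significant first): 6E 8B E7 B9.
In little-endian order the low byte comes first in memory.
So at ascending addresses the bytes are B9 E7 8B 6E.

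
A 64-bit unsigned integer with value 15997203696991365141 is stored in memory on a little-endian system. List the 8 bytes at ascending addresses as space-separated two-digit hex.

15997203696991365141 in hexadecimal, padded to 64 bits, is 0xDE017C016EBC6815.
Split into bytes (most-significant first): DE 01 7C 01 6E BC 68 15.
Little-endian: lowest address holds the least-significant byte.
So at ascending addresses the bytes are 15 68 BC 6E 01 7C 01 DE.

15 68 BC 6E 01 7C 01 DE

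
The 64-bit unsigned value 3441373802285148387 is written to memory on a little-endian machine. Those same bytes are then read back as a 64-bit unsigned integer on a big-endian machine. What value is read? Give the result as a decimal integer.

3441373802285148387 in 64-bit hexadecimal is 0x2FC2373D708AA8E3.
Stored little-endian, the bytes at ascending addresses are E3 A8 8A 70 3D 37 C2 2F.
Read back as big-endian, the last byte is least significant, giving 0xE3A88A703D37C22F.
0xE3A88A703D37C22F = 16404513857365066287.

16404513857365066287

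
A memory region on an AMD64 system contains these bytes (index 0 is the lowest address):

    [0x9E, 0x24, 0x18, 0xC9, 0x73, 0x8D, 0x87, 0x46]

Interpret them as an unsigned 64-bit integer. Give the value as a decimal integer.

5082186232945452190

Little-endian stores the least-significant byte at the lowest address.
Reassemble most-significant byte first: 46 87 8D 73 C9 18 24 9E → 0x46878D73C918249E.
0x46878D73C918249E = 5082186232945452190.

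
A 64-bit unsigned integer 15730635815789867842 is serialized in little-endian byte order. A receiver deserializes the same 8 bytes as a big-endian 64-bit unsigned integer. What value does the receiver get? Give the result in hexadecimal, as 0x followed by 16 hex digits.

0x42333113EE714EDA

15730635815789867842 in 64-bit hexadecimal is 0xDA4E71EE13313342.
Stored little-endian, the bytes at ascending addresses are 42 33 31 13 EE 71 4E DA.
Read back as big-endian, the last byte is least significant, giving 0x42333113EE714EDA.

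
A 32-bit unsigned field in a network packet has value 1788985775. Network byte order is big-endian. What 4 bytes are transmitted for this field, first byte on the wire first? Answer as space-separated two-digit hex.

1788985775 in hexadecimal, padded to 32 bits, is 0x6AA1C1AF.
Split into bytes (most-significant first): 6A A1 C1 AF.
Big-endian: lowest address holds the most-significant byte.
So the memory order matches the most-significant-first order: 6A A1 C1 AF.

6A A1 C1 AF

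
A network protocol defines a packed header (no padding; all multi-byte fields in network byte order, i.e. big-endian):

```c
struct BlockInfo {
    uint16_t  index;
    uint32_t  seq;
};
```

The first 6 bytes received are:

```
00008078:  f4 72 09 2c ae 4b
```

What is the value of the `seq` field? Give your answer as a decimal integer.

`seq` follows `index` (2 bytes), so it starts at byte offset 2 and occupies 4 bytes.
Bytes at offsets 2..5: 09 2C AE 4B.
Big-endian stores the most-significant byte at the lowest address.
The bytes are already most-significant first: 0x092CAE4B.
0x092CAE4B = 153923147.

153923147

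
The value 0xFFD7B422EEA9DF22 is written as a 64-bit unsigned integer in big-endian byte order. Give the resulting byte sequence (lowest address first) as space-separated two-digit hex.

Split into bytes (most-significant first): FF D7 B4 22 EE A9 DF 22.
In big-endian order the high byte comes first in memory.
So the memory order matches the most-significant-first order: FF D7 B4 22 EE A9 DF 22.

FF D7 B4 22 EE A9 DF 22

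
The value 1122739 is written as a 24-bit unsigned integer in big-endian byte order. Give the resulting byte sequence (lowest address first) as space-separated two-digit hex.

1122739 in hexadecimal, padded to 24 bits, is 0x1121B3.
Split into bytes (most-significant first): 11 21 B3.
Big-endian stores the most-significant byte at the lowest address.
So the memory order matches the most-significant-first order: 11 21 B3.

11 21 B3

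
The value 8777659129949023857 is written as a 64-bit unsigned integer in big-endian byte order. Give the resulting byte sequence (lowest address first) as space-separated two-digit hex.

79 D0 82 79 00 13 6E 71

8777659129949023857 in hexadecimal, padded to 64 bits, is 0x79D0827900136E71.
Split into bytes (most-significant first): 79 D0 82 79 00 13 6E 71.
In big-endian order the high byte comes first in memory.
So the memory order matches the most-significant-first order: 79 D0 82 79 00 13 6E 71.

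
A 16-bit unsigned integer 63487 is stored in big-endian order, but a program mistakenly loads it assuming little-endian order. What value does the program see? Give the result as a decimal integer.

63487 in 16-bit hexadecimal is 0xF7FF.
Stored big-endian, the bytes at ascending addresses are F7 FF.
Read back as little-endian, the first byte is least significant, giving 0xFFF7.
0xFFF7 = 65527.

65527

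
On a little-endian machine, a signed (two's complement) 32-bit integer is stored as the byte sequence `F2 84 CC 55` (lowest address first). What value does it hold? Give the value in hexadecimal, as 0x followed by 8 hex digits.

0x55CC84F2

In little-endian order the low byte comes first in memory.
Reassemble most-significant byte first: 55 CC 84 F2 → 0x55CC84F2.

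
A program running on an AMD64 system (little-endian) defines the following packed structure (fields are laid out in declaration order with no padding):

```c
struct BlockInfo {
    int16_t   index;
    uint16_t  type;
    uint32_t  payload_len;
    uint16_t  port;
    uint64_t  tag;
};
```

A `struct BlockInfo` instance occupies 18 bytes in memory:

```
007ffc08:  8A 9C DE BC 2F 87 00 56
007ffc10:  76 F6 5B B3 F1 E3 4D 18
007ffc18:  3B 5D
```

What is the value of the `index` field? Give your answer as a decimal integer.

-25462

`index` is the first field, at byte offset 0, occupying 2 bytes.
Bytes at offsets 0..1: 8A 9C.
Little-endian stores the least-significant byte at the lowest address.
Reassemble most-significant byte first: 9C 8A → 0x9C8A.
Top bit is set, so as a signed 16-bit value this is 0x9C8A − 2^16 = -25462.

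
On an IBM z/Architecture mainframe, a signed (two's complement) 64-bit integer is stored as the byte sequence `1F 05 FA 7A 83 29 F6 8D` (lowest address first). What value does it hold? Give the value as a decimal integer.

Big-endian stores the most-significant byte at the lowest address.
The bytes are already most-significant first: 0x1F05FA7A8329F68D.
0x1F05FA7A8329F68D = 2235468194152838797.

2235468194152838797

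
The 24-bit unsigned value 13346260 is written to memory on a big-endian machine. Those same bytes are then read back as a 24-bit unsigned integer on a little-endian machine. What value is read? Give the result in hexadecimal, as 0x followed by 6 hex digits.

0xD4A5CB

13346260 in 24-bit hexadecimal is 0xCBA5D4.
Stored big-endian, the bytes at ascending addresses are CB A5 D4.
Read back as little-endian, the first byte is least significant, giving 0xD4A5CB.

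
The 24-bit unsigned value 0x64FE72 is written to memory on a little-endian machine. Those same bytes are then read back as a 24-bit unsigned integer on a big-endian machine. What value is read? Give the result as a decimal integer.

Stored little-endian, the bytes at ascending addresses are 72 FE 64.
Read back as big-endian, the last byte is least significant, giving 0x72FE64.
0x72FE64 = 7536228.

7536228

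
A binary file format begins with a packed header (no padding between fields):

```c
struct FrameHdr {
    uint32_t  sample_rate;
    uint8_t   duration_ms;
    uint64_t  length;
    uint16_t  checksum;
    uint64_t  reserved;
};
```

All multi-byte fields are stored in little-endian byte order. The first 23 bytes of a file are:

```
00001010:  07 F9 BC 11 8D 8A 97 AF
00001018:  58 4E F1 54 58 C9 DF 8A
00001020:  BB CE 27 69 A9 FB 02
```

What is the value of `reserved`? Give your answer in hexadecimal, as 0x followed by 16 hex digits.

`reserved` follows `sample_rate` (4 B), `duration_ms` (1 B), `length` (8 B), `checksum` (2 B), so it starts at offset 4 + 1 + 8 + 2 = 15 and occupies 8 bytes.
Bytes at offsets 15..22: 8A BB CE 27 69 A9 FB 02.
Little-endian stores the least-significant byte at the lowest address.
Reassemble most-significant byte first: 02 FB A9 69 27 CE BB 8A → 0x02FBA96927CEBB8A.

0x02FBA96927CEBB8A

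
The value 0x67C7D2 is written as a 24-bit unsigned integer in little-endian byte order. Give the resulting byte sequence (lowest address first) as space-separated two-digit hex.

Split into bytes (most-significant first): 67 C7 D2.
Little-endian: lowest address holds the least-significant byte.
So at ascending addresses the bytes are D2 C7 67.

D2 C7 67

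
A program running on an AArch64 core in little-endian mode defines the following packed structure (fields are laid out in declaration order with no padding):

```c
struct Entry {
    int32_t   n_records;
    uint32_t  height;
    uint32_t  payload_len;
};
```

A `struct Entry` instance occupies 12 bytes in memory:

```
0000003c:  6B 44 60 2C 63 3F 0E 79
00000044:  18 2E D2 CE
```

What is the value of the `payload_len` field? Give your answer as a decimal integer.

3469880856

`payload_len` follows `n_records` (4 B), `height` (4 B), so it starts at offset 4 + 4 = 8 and occupies 4 bytes.
Bytes at offsets 8..11: 18 2E D2 CE.
Little-endian stores the least-significant byte at the lowest address.
Reassemble most-significant byte first: CE D2 2E 18 → 0xCED22E18.
0xCED22E18 = 3469880856.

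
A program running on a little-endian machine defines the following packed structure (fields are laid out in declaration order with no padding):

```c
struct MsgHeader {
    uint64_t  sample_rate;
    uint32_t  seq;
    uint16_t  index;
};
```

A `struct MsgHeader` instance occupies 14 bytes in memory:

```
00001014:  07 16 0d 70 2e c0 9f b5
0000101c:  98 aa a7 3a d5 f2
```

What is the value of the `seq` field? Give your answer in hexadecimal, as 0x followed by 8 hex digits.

0x3AA7AA98

`seq` follows `sample_rate` (8 bytes), so it starts at byte offset 8 and occupies 4 bytes.
Bytes at offsets 8..11: 98 AA A7 3A.
In little-endian order the low byte comes first in memory.
Reassemble most-significant byte first: 3A A7 AA 98 → 0x3AA7AA98.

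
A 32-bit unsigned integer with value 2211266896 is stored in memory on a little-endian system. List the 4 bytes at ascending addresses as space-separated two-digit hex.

50 41 CD 83

2211266896 in hexadecimal, padded to 32 bits, is 0x83CD4150.
Split into bytes (most-significant first): 83 CD 41 50.
Little-endian: lowest address holds the least-significant byte.
So at ascending addresses the bytes are 50 41 CD 83.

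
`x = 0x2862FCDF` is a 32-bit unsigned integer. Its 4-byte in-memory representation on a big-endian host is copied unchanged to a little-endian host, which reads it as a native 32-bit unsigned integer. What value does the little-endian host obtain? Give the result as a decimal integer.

Stored big-endian, the bytes at ascending addresses are 28 62 FC DF.
Read back as little-endian, the first byte is least significant, giving 0xDFFC6228.
0xDFFC6228 = 3757859368.

3757859368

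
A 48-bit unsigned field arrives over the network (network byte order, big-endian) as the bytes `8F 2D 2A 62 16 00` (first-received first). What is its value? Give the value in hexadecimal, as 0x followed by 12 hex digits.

In big-endian order the high byte comes first in memory.
The bytes are already most-significant first: 0x8F2D2A621600.

0x8F2D2A621600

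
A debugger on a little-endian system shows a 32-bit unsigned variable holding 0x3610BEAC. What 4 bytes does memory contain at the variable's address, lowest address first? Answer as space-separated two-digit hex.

AC BE 10 36

Split into bytes (most-significant first): 36 10 BE AC.
In little-endian order the low byte comes first in memory.
So at ascending addresses the bytes are AC BE 10 36.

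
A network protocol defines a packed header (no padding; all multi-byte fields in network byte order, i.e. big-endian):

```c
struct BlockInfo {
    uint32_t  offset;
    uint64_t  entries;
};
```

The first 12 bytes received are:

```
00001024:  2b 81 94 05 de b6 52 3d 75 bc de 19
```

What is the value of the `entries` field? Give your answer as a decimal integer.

16048104746103135769

`entries` follows `offset` (4 bytes), so it starts at byte offset 4 and occupies 8 bytes.
Bytes at offsets 4..11: DE B6 52 3D 75 BC DE 19.
Big-endian stores the most-significant byte at the lowest address.
The bytes are already most-significant first: 0xDEB6523D75BCDE19.
0xDEB6523D75BCDE19 = 16048104746103135769.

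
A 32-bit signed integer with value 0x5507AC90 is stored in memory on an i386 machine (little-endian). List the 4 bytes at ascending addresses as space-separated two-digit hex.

90 AC 07 55

Split into bytes (most-significant first): 55 07 AC 90.
Little-endian: lowest address holds the least-significant byte.
So at ascending addresses the bytes are 90 AC 07 55.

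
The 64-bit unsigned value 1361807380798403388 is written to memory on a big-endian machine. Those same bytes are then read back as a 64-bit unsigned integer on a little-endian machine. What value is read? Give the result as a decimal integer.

4356104543119664658

1361807380798403388 in 64-bit hexadecimal is 0x12E61C9900FE733C.
Stored big-endian, the bytes at ascending addresses are 12 E6 1C 99 00 FE 73 3C.
Read back as little-endian, the first byte is least significant, giving 0x3C73FE00991CE612.
0x3C73FE00991CE612 = 4356104543119664658.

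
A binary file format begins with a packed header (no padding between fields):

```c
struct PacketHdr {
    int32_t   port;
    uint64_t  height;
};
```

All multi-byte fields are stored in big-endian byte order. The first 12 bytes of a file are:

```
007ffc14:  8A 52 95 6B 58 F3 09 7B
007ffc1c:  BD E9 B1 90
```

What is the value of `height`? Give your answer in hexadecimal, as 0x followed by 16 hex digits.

`height` follows `port` (4 bytes), so it starts at byte offset 4 and occupies 8 bytes.
Bytes at offsets 4..11: 58 F3 09 7B BD E9 B1 90.
Big-endian: lowest address holds the most-significant byte.
The bytes are already most-significant first: 0x58F3097BBDE9B190.

0x58F3097BBDE9B190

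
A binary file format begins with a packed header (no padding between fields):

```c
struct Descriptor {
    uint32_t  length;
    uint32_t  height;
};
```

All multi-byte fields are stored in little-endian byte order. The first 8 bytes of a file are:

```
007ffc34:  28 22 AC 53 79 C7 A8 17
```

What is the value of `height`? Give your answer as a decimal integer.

396937081

`height` follows `length` (4 bytes), so it starts at byte offset 4 and occupies 4 bytes.
Bytes at offsets 4..7: 79 C7 A8 17.
Little-endian: lowest address holds the least-significant byte.
Reassemble most-significant byte first: 17 A8 C7 79 → 0x17A8C779.
0x17A8C779 = 396937081.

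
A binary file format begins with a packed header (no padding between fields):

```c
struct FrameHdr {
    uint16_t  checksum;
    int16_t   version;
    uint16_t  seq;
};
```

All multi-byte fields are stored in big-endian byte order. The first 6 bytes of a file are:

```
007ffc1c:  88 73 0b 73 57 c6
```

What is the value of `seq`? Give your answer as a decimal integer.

`seq` follows `checksum` (2 B), `version` (2 B), so it starts at offset 2 + 2 = 4 and occupies 2 bytes.
Bytes at offsets 4..5: 57 C6.
In big-endian order the high byte comes first in memory.
The bytes are already most-significant first: 0x57C6.
0x57C6 = 22470.

22470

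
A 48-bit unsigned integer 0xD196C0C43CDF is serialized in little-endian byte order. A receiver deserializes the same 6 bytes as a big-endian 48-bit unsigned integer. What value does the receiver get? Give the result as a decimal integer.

Stored little-endian, the bytes at ascending addresses are DF 3C C4 C0 96 D1.
Read back as big-endian, the last byte is least significant, giving 0xDF3CC4C096D1.
0xDF3CC4C096D1 = 245452091987665.

245452091987665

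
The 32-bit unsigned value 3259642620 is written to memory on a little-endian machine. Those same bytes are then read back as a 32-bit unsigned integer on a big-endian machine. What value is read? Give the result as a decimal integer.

4231154370

3259642620 in 32-bit hexadecimal is 0xC24A32FC.
Stored little-endian, the bytes at ascending addresses are FC 32 4A C2.
Read back as big-endian, the last byte is least significant, giving 0xFC324AC2.
0xFC324AC2 = 4231154370.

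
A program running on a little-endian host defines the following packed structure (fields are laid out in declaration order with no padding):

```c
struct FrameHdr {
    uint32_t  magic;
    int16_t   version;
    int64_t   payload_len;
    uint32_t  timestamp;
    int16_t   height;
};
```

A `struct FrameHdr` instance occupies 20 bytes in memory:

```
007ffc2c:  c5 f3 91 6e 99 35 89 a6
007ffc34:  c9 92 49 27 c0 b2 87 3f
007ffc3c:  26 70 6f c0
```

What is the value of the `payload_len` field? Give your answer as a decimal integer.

`payload_len` follows `magic` (4 B), `version` (2 B), so it starts at offset 4 + 2 = 6 and occupies 8 bytes.
Bytes at offsets 6..13: 89 A6 C9 92 49 27 C0 B2.
Little-endian: lowest address holds the least-significant byte.
Reassemble most-significant byte first: B2 C0 27 49 92 C9 A6 89 → 0xB2C0274992C9A689.
Top bit is set, so as a signed 64-bit value this is 0xB2C0274992C9A689 − 2^64 = -5566405942481148279.

-5566405942481148279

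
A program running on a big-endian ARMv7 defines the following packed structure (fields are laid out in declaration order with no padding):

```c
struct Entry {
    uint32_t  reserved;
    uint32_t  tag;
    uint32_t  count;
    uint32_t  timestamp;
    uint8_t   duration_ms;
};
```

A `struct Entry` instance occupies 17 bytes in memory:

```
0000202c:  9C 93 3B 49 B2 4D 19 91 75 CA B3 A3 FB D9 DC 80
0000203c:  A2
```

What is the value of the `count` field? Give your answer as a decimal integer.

`count` follows `reserved` (4 B), `tag` (4 B), so it starts at offset 4 + 4 = 8 and occupies 4 bytes.
Bytes at offsets 8..11: 75 CA B3 A3.
In big-endian order the high byte comes first in memory.
The bytes are already most-significant first: 0x75CAB3A3.
0x75CAB3A3 = 1976218531.

1976218531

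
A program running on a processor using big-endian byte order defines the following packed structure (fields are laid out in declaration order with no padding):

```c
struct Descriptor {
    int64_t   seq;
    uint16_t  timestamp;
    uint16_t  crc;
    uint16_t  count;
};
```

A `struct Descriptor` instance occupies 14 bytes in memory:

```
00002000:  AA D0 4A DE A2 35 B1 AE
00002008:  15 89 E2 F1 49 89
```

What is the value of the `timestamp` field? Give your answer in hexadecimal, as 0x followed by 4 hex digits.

0x1589

`timestamp` follows `seq` (8 bytes), so it starts at byte offset 8 and occupies 2 bytes.
Bytes at offsets 8..9: 15 89.
Big-endian stores the most-significant byte at the lowest address.
The bytes are already most-significant first: 0x1589.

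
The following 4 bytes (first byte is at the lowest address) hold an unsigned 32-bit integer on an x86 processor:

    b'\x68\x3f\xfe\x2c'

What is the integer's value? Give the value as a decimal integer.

754859880

In little-endian order the low byte comes first in memory.
Reassemble most-significant byte first: 2C FE 3F 68 → 0x2CFE3F68.
0x2CFE3F68 = 754859880.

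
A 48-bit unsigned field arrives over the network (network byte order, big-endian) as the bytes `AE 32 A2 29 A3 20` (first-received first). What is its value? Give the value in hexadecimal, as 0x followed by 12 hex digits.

Big-endian: lowest address holds the most-significant byte.
The bytes are already most-significant first: 0xAE32A229A320.

0xAE32A229A320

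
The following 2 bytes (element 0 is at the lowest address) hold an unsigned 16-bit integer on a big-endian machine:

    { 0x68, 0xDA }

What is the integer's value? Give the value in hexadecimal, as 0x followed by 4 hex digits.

0x68DA

Big-endian stores the most-significant byte at the lowest address.
The bytes are already most-significant first: 0x68DA.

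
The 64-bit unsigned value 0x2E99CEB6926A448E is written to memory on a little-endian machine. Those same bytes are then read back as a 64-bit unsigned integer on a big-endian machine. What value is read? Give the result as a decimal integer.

10251435830166853934

Stored little-endian, the bytes at ascending addresses are 8E 44 6A 92 B6 CE 99 2E.
Read back as big-endian, the last byte is least significant, giving 0x8E446A92B6CE992E.
0x8E446A92B6CE992E = 10251435830166853934.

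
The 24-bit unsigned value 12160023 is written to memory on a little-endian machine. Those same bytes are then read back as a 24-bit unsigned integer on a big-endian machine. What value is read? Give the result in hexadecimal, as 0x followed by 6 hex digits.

0x178CB9

12160023 in 24-bit hexadecimal is 0xB98C17.
Stored little-endian, the bytes at ascending addresses are 17 8C B9.
Read back as big-endian, the last byte is least significant, giving 0x178CB9.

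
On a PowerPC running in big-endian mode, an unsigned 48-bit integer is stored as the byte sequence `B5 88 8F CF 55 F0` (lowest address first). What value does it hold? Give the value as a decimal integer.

Big-endian stores the most-significant byte at the lowest address.
The bytes are already most-significant first: 0xB5888FCF55F0.
0xB5888FCF55F0 = 199598132909552.

199598132909552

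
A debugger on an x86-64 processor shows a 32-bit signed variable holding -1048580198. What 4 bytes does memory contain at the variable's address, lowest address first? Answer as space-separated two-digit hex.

Two's complement of -1048580198 in 32 bits: 1048580198 = 0x3E801066; invert → 0xC17FEF99; add 1 → 0xC17FEF9A.
Split into bytes (most-significant first): C1 7F EF 9A.
Little-endian: lowest address holds the least-significant byte.
So at ascending addresses the bytes are 9A EF 7F C1.

9A EF 7F C1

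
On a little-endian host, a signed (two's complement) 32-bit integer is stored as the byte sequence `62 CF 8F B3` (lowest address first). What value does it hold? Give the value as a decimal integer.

In little-endian order the low byte comes first in memory.
Reassemble most-significant byte first: B3 8F CF 62 → 0xB38FCF62.
Top bit is set, so as a signed 32-bit value this is 0xB38FCF62 − 2^32 = -1282420894.

-1282420894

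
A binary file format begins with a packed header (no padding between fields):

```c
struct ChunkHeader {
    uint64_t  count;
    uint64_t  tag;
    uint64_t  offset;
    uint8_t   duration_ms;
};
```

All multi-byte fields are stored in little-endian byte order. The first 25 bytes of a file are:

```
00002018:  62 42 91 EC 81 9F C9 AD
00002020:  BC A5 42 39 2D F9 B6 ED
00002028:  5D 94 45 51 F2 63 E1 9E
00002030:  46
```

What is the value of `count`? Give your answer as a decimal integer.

`count` is the first field, at byte offset 0, occupying 8 bytes.
Bytes at offsets 0..7: 62 42 91 EC 81 9F C9 AD.
Little-endian: lowest address holds the least-significant byte.
Reassemble most-significant byte first: AD C9 9F 81 EC 91 42 62 → 0xADC99F81EC914262.
0xADC99F81EC914262 = 12522715619248915042.

12522715619248915042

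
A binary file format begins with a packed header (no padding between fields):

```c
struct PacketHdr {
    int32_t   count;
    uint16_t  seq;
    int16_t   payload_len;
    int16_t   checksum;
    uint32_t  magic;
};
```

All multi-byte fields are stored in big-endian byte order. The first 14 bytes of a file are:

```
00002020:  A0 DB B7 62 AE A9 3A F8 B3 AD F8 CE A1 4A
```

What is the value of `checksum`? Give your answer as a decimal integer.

-19539

`checksum` follows `count` (4 B), `seq` (2 B), `payload_len` (2 B), so it starts at offset 4 + 2 + 2 = 8 and occupies 2 bytes.
Bytes at offsets 8..9: B3 AD.
Big-endian stores the most-significant byte at the lowest address.
The bytes are already most-significant first: 0xB3AD.
Top bit is set, so as a signed 16-bit value this is 0xB3AD − 2^16 = -19539.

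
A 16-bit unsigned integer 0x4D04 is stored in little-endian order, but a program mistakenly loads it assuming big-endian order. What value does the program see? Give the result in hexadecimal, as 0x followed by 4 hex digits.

Stored little-endian, the bytes at ascending addresses are 04 4D.
Read back as big-endian, the last byte is least significant, giving 0x044D.

0x044D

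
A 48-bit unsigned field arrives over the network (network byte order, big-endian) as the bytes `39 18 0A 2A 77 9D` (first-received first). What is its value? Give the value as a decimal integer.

62775412553629

In big-endian order the high byte comes first in memory.
The bytes are already most-significant first: 0x39180A2A779D.
0x39180A2A779D = 62775412553629.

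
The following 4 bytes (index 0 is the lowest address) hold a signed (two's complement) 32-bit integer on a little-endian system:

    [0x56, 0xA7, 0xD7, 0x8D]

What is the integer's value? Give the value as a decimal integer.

-1915246762

Little-endian stores the least-significant byte at the lowest address.
Reassemble most-significant byte first: 8D D7 A7 56 → 0x8DD7A756.
Top bit is set, so as a signed 32-bit value this is 0x8DD7A756 − 2^32 = -1915246762.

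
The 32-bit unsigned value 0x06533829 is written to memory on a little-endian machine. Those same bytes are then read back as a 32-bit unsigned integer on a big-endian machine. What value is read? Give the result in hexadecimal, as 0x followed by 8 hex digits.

Stored little-endian, the bytes at ascending addresses are 29 38 53 06.
Read back as big-endian, the last byte is least significant, giving 0x29385306.

0x29385306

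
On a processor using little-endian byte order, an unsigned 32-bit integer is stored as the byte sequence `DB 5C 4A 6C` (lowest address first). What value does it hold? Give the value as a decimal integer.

Little-endian stores the least-significant byte at the lowest address.
Reassemble most-significant byte first: 6C 4A 5C DB → 0x6C4A5CDB.
0x6C4A5CDB = 1816812763.

1816812763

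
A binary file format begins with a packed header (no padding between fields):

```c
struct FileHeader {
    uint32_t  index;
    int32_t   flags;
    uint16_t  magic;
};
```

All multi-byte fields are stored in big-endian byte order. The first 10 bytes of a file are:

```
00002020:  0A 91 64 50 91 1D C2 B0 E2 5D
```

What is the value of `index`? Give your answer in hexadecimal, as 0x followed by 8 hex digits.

`index` is the first field, at byte offset 0, occupying 4 bytes.
Bytes at offsets 0..3: 0A 91 64 50.
In big-endian order the high byte comes first in memory.
The bytes are already most-significant first: 0x0A916450.

0x0A916450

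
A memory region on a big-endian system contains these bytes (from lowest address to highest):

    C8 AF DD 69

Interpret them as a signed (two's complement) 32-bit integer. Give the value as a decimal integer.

-927998615

Big-endian: lowest address holds the most-significant byte.
The bytes are already most-significant first: 0xC8AFDD69.
Top bit is set, so as a signed 32-bit value this is 0xC8AFDD69 − 2^32 = -927998615.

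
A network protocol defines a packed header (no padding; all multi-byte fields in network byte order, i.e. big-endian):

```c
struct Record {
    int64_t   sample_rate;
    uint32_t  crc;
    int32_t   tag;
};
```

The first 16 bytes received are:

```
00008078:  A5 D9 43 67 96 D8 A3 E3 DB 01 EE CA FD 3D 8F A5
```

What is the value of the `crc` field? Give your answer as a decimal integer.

`crc` follows `sample_rate` (8 bytes), so it starts at byte offset 8 and occupies 4 bytes.
Bytes at offsets 8..11: DB 01 EE CA.
Big-endian stores the most-significant byte at the lowest address.
The bytes are already most-significant first: 0xDB01EECA.
0xDB01EECA = 3674336970.

3674336970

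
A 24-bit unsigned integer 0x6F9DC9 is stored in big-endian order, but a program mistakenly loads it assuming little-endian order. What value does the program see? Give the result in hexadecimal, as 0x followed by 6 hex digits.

0xC99D6F

Stored big-endian, the bytes at ascending addresses are 6F 9D C9.
Read back as little-endian, the first byte is least significant, giving 0xC99D6F.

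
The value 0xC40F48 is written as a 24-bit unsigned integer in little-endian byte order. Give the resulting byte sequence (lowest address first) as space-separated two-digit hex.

48 0F C4

Split into bytes (most-significant first): C4 0F 48.
Little-endian stores the least-significant byte at the lowest address.
So at ascending addresses the bytes are 48 0F C4.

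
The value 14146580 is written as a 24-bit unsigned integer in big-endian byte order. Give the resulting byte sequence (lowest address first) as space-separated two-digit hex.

D7 DC 14

14146580 in hexadecimal, padded to 24 bits, is 0xD7DC14.
Split into bytes (most-significant first): D7 DC 14.
In big-endian order the high byte comes first in memory.
So the memory order matches the most-significant-first order: D7 DC 14.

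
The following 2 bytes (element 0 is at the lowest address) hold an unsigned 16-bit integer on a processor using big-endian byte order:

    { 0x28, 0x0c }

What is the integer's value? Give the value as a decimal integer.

In big-endian order the high byte comes first in memory.
The bytes are already most-significant first: 0x280C.
0x280C = 10252.

10252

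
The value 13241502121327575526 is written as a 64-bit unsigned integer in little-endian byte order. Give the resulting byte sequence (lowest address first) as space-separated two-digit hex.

E6 C1 4F DA 05 44 C3 B7

13241502121327575526 in hexadecimal, padded to 64 bits, is 0xB7C34405DA4FC1E6.
Split into bytes (most-significant first): B7 C3 44 05 DA 4F C1 E6.
Little-endian: lowest address holds the least-significant byte.
So at ascending addresses the bytes are E6 C1 4F DA 05 44 C3 B7.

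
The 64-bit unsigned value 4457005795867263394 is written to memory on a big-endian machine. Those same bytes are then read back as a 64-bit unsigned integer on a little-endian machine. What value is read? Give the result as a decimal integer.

11709788081895234109

4457005795867263394 in 64-bit hexadecimal is 0x3DDA7728388681A2.
Stored big-endian, the bytes at ascending addresses are 3D DA 77 28 38 86 81 A2.
Read back as little-endian, the first byte is least significant, giving 0xA28186382877DA3D.
0xA28186382877DA3D = 11709788081895234109.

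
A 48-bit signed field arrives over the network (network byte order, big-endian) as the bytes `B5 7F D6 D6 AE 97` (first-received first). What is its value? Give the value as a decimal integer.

Big-endian: lowest address holds the most-significant byte.
The bytes are already most-significant first: 0xB57FD6D6AE97.
Top bit is set, so as a signed 48-bit value this is 0xB57FD6D6AE97 − 2^48 = -81914306842985.

-81914306842985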